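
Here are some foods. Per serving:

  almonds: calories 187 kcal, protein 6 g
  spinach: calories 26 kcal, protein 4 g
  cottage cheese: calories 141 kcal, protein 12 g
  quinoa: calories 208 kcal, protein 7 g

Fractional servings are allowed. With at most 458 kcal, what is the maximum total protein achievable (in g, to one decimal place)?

Protein per kcal: spinach 0.1538, cottage cheese 0.08511, quinoa 0.03365, almonds 0.03209.
With no serving limits, spend the whole calories allowance on spinach: 458 kcal / 26 kcal × 4 g = 70.5 g.

70.5 g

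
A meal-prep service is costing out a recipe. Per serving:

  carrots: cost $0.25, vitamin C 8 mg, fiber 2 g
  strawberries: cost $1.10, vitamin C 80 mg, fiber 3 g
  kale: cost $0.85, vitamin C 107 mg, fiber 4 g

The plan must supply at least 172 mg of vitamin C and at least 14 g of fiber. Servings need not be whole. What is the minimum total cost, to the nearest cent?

$2.20

With two linear requirements the optimum uses one or two foods; enumerate the corners.
carrots only: max(172/8, 14/2) = 21.5 servings → $5.38.
strawberries only: max(172/80, 14/3) = 4.667 servings → $5.13.
kale only: max(172/107, 14/4) = 3.5 servings → $2.98.
carrots + strawberries with both tight: 4.441 servings and 1.706 servings → $2.99.
carrots + kale with both tight: 4.451 servings and 1.275 servings → $2.20.
strawberries + kale with both targets exact would need a negative amount; discard.
The minimum over all feasible corners is $2.20.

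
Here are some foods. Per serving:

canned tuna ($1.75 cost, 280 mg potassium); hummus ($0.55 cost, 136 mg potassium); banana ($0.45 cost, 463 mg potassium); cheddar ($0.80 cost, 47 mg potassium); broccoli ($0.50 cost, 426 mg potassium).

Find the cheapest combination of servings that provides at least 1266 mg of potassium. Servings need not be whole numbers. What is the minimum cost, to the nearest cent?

Cost per mg of potassium: banana $0.0010, broccoli $0.0012, hummus $0.0040, canned tuna $0.0063, cheddar $0.0170.
With no serving limits, use only banana: 1266 mg / 463 mg = 2.734 servings × $0.45 = $1.23.

$1.23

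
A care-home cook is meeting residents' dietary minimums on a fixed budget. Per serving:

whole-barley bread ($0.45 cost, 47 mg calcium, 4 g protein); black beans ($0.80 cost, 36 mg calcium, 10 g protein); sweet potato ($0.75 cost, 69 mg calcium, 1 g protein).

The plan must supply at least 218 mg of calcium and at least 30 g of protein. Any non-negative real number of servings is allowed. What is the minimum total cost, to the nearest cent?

Check every corner: each single food scaled to meet both minima, and each pair solved so both constraints bind.
whole-barley bread only: max(218/47, 30/4) = 7.5 servings → $3.38.
black beans only: max(218/36, 30/10) = 6.056 servings → $4.84.
sweet potato only: max(218/69, 30/1) = 30 servings → $22.50.
whole-barley bread + black beans with both tight: 3.374 servings and 1.65 servings → $2.84.
whole-barley bread + sweet potato: the both-tight solution has a negative serving — not a feasible corner.
black beans + sweet potato with both tight: 2.832 servings and 1.682 servings → $3.53.
Cheapest feasible corner: $2.84.

$2.84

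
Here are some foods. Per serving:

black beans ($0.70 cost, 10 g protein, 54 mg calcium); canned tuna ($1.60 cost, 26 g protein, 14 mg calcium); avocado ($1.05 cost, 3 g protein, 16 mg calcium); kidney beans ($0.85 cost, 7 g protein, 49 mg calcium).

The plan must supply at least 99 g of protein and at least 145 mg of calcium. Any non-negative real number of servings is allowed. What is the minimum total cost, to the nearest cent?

$6.25

With two linear requirements the optimum uses one or two foods; enumerate the corners.
black beans only: max(99/10, 145/54) = 9.9 servings → $6.93.
canned tuna only: max(99/26, 145/14) = 10.36 servings → $16.57.
avocado only: max(99/3, 145/16) = 33 servings → $34.65.
kidney beans only: max(99/7, 145/49) = 14.14 servings → $12.02.
black beans + canned tuna with both tight: 1.886 servings and 3.082 servings → $6.25.
black beans + avocado: intersection lies outside the first quadrant.
black beans + kidney beans with both targets exact would need a negative amount; discard.
canned tuna + avocado with both tight: 3.072 servings and 6.374 servings → $11.61.
canned tuna + kidney beans with both tight: 3.262 servings and 2.027 servings → $6.94.
avocado + kidney beans: intersection lies outside the first quadrant.
Cheapest feasible corner: $6.25.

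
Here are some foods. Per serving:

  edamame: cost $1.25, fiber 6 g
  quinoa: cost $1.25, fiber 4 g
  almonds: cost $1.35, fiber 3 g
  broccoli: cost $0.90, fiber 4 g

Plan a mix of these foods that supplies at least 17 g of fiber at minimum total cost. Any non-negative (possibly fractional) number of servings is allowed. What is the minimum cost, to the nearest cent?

Cost per g of fiber: edamame $0.2083, broccoli $0.2250, quinoa $0.3125, almonds $0.4500.
With no serving limits, use only edamame: 17 g / 6 g = 2.833 servings × $1.25 = $3.54.

$3.54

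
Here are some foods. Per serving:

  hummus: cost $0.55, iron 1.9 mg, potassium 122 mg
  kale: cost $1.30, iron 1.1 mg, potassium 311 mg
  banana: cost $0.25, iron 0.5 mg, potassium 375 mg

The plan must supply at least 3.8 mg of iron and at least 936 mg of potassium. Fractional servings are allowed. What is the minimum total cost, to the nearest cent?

hummus only: max(3.8/1.9, 936/122) = 7.672 servings → $4.22.
kale only: max(3.8/1.1, 936/311) = 3.455 servings → $4.49.
banana only: max(3.8/0.5, 936/375) = 7.6 servings → $1.90.
hummus + kale with both tight: 0.3333 servings and 2.879 servings → $3.93.
hummus + banana with both tight: 1.469 servings and 2.018 servings → $1.31.
kale + banana: intersection lies outside the first quadrant.
So the least-cost plan costs $1.31.

$1.31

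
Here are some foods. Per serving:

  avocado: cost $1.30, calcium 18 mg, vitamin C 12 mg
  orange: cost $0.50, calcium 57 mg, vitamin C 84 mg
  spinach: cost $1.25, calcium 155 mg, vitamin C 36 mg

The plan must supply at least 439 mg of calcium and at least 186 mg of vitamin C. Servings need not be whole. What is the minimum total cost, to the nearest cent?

avocado only: max(439/18, 186/12) = 24.39 servings → $31.71.
orange only: max(439/57, 186/84) = 7.702 servings → $3.85.
spinach only: max(439/155, 186/36) = 5.167 servings → $6.46.
avocado + orange with both targets exact would need a negative amount; discard.
avocado + spinach with both tight: 10.75 servings and 1.584 servings → $15.95.
orange + spinach with both tight: 1.188 servings and 2.396 servings → $3.59.
So the least-cost plan costs $3.59.

$3.59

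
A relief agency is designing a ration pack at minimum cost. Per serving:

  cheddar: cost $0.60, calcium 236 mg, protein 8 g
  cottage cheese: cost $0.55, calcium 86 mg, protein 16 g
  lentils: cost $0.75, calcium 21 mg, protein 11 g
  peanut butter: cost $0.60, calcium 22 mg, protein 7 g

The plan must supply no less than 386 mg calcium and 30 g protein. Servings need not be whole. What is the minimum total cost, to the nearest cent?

$1.41

With two linear requirements the optimum uses one or two foods; enumerate the corners.
cheddar only: max(386/236, 30/8) = 3.75 servings → $2.25.
cottage cheese only: max(386/86, 30/16) = 4.488 servings → $2.47.
lentils only: max(386/21, 30/11) = 18.38 servings → $13.79.
peanut butter only: max(386/22, 30/7) = 17.55 servings → $10.53.
cheddar + cottage cheese with both tight: 1.165 servings and 1.293 servings → $1.41.
cheddar + lentils with both tight: 1.489 servings and 1.644 servings → $2.13.
cheddar + peanut butter with both tight: 1.383 servings and 2.705 servings → $2.45.
cottage cheese + lentils: the both-tight solution has a negative serving — not a feasible corner.
cottage cheese + peanut butter: intersection lies outside the first quadrant.
lentils + peanut butter: the both-tight solution has a negative serving — not a feasible corner.
Cheapest feasible corner: $1.41.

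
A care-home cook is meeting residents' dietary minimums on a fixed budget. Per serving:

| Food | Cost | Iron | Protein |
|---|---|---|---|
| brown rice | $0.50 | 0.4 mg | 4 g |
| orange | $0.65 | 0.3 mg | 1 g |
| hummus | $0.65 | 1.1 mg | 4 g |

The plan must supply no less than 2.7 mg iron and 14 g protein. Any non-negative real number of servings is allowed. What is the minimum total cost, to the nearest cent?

$2.03

The cheapest plan sits at a corner of the feasible region — with two constraints it uses at most two foods.
brown rice only: max(2.7/0.4, 14/4) = 6.75 servings → $3.38.
orange only: max(2.7/0.3, 14/1) = 14 servings → $9.10.
hummus only: max(2.7/1.1, 14/4) = 3.5 servings → $2.27.
brown rice + orange with both tight: 1.875 servings and 6.5 servings → $5.16.
brown rice + hummus with both tight: 1.643 servings and 1.857 servings → $2.03.
orange + hummus: intersection lies outside the first quadrant.
The minimum over all feasible corners is $2.03.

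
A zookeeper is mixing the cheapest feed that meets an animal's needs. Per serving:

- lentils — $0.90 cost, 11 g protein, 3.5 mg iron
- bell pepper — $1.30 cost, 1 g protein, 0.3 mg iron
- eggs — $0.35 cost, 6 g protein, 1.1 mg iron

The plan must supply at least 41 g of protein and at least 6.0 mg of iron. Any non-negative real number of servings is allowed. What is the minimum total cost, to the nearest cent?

$2.39

An LP optimum is at a vertex; with two nutrient constraints at most two foods are used. Check each candidate.
lentils only: max(41/11, 6.0/3.5) = 3.727 servings → $3.35.
bell pepper only: max(41/1, 6.0/0.3) = 41 servings → $53.30.
eggs only: max(41/6, 6.0/1.1) = 6.833 servings → $2.39.
lentils + bell pepper with both targets exact would need a negative amount; discard.
lentils + eggs with both targets exact would need a negative amount; discard.
bell pepper + eggs: the both-tight solution has a negative serving — not a feasible corner.
The minimum over all feasible corners is $2.39.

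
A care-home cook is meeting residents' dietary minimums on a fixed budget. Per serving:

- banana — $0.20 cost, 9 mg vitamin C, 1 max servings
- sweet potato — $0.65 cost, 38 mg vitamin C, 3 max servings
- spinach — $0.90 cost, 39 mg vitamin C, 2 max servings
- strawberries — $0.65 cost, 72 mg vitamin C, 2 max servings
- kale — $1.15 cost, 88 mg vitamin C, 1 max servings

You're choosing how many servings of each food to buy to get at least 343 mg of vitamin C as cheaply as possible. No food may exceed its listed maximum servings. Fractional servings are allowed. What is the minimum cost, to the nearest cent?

$4.35

Cost per mg of vitamin C: strawberries $0.0090, kale $0.0131, sweet potato $0.0171, banana $0.0222, spinach $0.0231.
Take 2 servings of strawberries: +144.0 mg vitamin C for $1.30 (total $1.30, still need 199.0 mg).
Take 1 serving of kale: +88.0 mg vitamin C for $1.15 (total $2.45, still need 111.0 mg).
Take 2.921 servings of sweet potato: +111.0 mg vitamin C for $1.90 (total $4.35, still need 0.0 mg).
Filling from the cheapest source first is optimal under one linear minimum: $4.35.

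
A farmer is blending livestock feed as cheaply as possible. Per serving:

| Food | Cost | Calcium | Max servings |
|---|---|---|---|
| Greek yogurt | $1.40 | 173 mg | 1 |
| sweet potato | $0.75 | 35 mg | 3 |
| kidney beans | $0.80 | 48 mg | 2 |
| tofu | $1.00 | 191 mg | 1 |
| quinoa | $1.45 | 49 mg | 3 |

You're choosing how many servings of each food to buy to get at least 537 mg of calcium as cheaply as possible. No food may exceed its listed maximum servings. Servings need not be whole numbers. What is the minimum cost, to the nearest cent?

$5.65

Cost per mg of calcium: tofu $0.0052, Greek yogurt $0.0081, kidney beans $0.0167, sweet potato $0.0214, quinoa $0.0296.
Take 1 serving of tofu: +191.0 mg calcium for $1.00 (total $1.00, still need 346.0 mg).
Take 1 serving of Greek yogurt: +173.0 mg calcium for $1.40 (total $2.40, still need 173.0 mg).
Take 2 servings of kidney beans: +96.0 mg calcium for $1.60 (total $4.00, still need 77.0 mg).
Take 2.2 servings of sweet potato: +77.0 mg calcium for $1.65 (total $5.65, still need 0.0 mg).
Filling from the cheapest source first is optimal under one linear minimum: $5.65.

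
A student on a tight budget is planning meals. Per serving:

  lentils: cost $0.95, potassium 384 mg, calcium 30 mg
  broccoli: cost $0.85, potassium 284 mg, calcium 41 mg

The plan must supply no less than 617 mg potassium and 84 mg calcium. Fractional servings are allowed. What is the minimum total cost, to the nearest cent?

Minimising a linear cost over {potassium ≥ 617, calcium ≥ 84, servings ≥ 0} — the optimum is at a vertex, using one or two foods.
lentils only: max(617/384, 84/30) = 2.8 servings → $2.66.
broccoli only: max(617/284, 84/41) = 2.173 servings → $1.85.
lentils + broccoli with both tight: 0.1995 servings and 1.903 servings → $1.81.
The minimum over all feasible corners is $1.81.

$1.81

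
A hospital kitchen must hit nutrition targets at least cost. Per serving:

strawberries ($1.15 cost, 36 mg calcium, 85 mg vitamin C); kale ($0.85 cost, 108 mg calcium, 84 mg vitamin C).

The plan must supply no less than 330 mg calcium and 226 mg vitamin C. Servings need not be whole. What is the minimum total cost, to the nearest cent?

An LP optimum is at a vertex; with two nutrient constraints at most two foods are used. Check each candidate.
strawberries only: max(330/36, 226/85) = 9.167 servings → $10.54.
kale only: max(330/108, 226/84) = 3.056 servings → $2.60.
strawberries + kale with both targets exact would need a negative amount; discard.
The minimum over all feasible corners is $2.60.

$2.60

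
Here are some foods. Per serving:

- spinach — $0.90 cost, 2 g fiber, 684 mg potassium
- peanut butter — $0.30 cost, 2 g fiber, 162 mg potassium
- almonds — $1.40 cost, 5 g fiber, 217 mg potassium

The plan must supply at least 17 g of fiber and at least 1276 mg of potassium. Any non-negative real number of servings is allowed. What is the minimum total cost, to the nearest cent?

Two binding constraints pin down two serving amounts, so the optimal mix uses at most two foods. The candidates are each food alone (scaled to the tighter of fiber/potassium) and each pair with both constraints tight.
spinach only: max(17/2, 1276/684) = 8.5 servings → $7.65.
peanut butter only: max(17/2, 1276/162) = 8.5 servings → $2.55.
almonds only: max(17/5, 1276/217) = 5.88 servings → $8.23.
spinach + peanut butter with both targets exact would need a negative amount; discard.
spinach + almonds with both tight: 0.9012 servings and 3.04 servings → $5.07.
peanut butter + almonds with both tight: 7.157 servings and 0.5372 servings → $2.90.
So the least-cost plan costs $2.55.

$2.55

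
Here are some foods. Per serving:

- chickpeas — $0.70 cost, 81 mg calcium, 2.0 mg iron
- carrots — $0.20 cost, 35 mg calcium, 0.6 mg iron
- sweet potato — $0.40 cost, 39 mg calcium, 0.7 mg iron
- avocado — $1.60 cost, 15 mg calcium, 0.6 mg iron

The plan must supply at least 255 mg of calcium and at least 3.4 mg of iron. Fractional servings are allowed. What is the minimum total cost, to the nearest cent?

$1.46

chickpeas only: max(255/81, 3.4/2.0) = 3.148 servings → $2.20.
carrots only: max(255/35, 3.4/0.6) = 7.286 servings → $1.46.
sweet potato only: max(255/39, 3.4/0.7) = 6.538 servings → $2.62.
avocado only: max(255/15, 3.4/0.6) = 17 servings → $27.20.
chickpeas + carrots: the both-tight solution has a negative serving — not a feasible corner.
chickpeas + sweet potato with both targets exact would need a negative amount; discard.
chickpeas + avocado with both targets exact would need a negative amount; discard.
carrots + sweet potato with both targets exact would need a negative amount; discard.
carrots + avocado: the both-tight solution has a negative serving — not a feasible corner.
sweet potato + avocado: the both-tight solution has a negative serving — not a feasible corner.
Cheapest feasible corner: $1.46.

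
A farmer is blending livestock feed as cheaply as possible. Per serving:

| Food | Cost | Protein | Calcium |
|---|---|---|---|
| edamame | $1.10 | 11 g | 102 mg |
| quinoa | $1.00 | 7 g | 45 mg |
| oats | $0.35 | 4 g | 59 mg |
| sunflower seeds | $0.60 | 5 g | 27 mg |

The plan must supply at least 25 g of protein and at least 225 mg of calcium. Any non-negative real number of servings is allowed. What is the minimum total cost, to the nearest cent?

$2.19

A basic optimal solution has at most two foods positive. Try each food alone and each pair with both targets met exactly.
edamame only: max(25/11, 225/102) = 2.273 servings → $2.50.
quinoa only: max(25/7, 225/45) = 5 servings → $5.00.
oats only: max(25/4, 225/59) = 6.25 servings → $2.19.
sunflower seeds only: max(25/5, 225/27) = 8.333 servings → $5.00.
edamame + quinoa with both tight: 2.055 servings and 0.3425 servings → $2.60.
edamame + oats with both targets exact would need a negative amount; discard.
edamame + sunflower seeds with both tight: 2.113 servings and 0.3521 servings → $2.54.
quinoa + oats with both tight: 2.468 servings and 1.931 servings → $3.14.
quinoa + sunflower seeds with both targets exact would need a negative amount; discard.
oats + sunflower seeds with both tight: 2.406 servings and 3.075 servings → $2.69.
Cheapest feasible corner: $2.19.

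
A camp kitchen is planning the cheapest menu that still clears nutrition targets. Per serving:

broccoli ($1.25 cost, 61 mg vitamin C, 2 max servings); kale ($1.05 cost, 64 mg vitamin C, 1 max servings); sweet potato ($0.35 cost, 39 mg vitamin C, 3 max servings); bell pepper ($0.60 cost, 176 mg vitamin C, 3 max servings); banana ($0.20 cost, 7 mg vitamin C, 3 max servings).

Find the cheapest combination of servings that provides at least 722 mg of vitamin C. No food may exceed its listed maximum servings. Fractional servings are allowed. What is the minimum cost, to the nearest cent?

$4.17

Cost per mg of vitamin C: bell pepper $0.0034, sweet potato $0.0090, kale $0.0164, broccoli $0.0205, banana $0.0286.
Take 3 servings of bell pepper: +528.0 mg vitamin C for $1.80 (total $1.80, still need 194.0 mg).
Take 3 servings of sweet potato: +117.0 mg vitamin C for $1.05 (total $2.85, still need 77.0 mg).
Take 1 serving of kale: +64.0 mg vitamin C for $1.05 (total $3.90, still need 13.0 mg).
Take 0.2131 servings of broccoli: +13.0 mg vitamin C for $0.27 (total $4.17, still need 0.0 mg).
Filling from the cheapest source first is optimal under one linear minimum: $4.17.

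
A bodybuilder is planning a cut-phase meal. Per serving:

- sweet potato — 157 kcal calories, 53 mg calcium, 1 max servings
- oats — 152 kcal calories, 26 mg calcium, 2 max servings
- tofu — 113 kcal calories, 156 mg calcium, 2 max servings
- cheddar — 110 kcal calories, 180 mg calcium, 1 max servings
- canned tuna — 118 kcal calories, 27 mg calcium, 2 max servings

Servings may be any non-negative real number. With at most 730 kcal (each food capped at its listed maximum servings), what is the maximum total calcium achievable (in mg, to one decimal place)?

599.2 mg

Calcium per kcal: cheddar 1.636, tofu 1.381, sweet potato 0.3376, canned tuna 0.2288, oats 0.1711.
Take 1 serving of cheddar: uses 110 kcal, +180.0 mg calcium (running total 180.0 mg).
Take 2 servings of tofu: uses 226 kcal, +312.0 mg calcium (running total 492.0 mg).
Take 1 serving of sweet potato: uses 157 kcal, +53.0 mg calcium (running total 545.0 mg).
Take 2 servings of canned tuna: uses 236 kcal, +54.0 mg calcium (running total 599.0 mg).
Take 0.006579 servings of oats: uses 1 kcal, +0.2 mg calcium (running total 599.2 mg).
Filling greedily by calcium-per-kcal is optimal for one linear limit, giving 599.2 mg.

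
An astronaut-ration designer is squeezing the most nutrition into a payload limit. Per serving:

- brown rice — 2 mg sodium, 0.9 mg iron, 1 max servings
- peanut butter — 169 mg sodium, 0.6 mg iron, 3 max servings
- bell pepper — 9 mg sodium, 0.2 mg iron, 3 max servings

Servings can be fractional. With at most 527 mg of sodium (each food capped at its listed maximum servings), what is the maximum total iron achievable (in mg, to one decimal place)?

Iron per mg sodium: brown rice 0.45, bell pepper 0.02222, peanut butter 0.00355.
Take 1 serving of brown rice: uses 2 mg sodium, +0.9 mg iron (running total 0.9 mg).
Take 3 servings of bell pepper: uses 27 mg sodium, +0.6 mg iron (running total 1.5 mg).
Take 2.947 servings of peanut butter: uses 498 mg sodium, +1.8 mg iron (running total 3.3 mg).
Greedy by best ratio exhausts the sodium allowance optimally: 3.3 mg.

3.3 mg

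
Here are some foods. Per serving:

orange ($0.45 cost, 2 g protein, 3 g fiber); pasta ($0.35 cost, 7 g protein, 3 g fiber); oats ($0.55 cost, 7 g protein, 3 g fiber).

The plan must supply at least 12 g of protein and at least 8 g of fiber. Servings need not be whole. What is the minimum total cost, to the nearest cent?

Two binding constraints pin down two serving amounts, so the optimal mix uses at most two foods. The candidates are each food alone (scaled to the tighter of protein/fiber) and each pair with both constraints tight.
orange only: max(12/2, 8/3) = 6 servings → $2.70.
pasta only: max(12/7, 8/3) = 2.667 servings → $0.93.
oats only: max(12/7, 8/3) = 2.667 servings → $1.47.
orange + pasta with both tight: 1.333 servings and 1.333 servings → $1.07.
orange + oats with both tight: 1.333 servings and 1.333 servings → $1.33.
pasta + oats (both tight): parallel constraints — no distinct corner.
The minimum over all feasible corners is $0.93.

$0.93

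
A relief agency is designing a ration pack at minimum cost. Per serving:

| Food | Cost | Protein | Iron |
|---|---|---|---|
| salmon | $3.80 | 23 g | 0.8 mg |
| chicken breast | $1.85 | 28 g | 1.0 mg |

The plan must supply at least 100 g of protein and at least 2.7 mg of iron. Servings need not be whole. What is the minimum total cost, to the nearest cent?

$6.61

salmon only: max(100/23, 2.7/0.8) = 4.348 servings → $16.52.
chicken breast only: max(100/28, 2.7/1.0) = 3.571 servings → $6.61.
salmon + chicken breast with both targets exact would need a negative amount; discard.
Cheapest feasible corner: $6.61.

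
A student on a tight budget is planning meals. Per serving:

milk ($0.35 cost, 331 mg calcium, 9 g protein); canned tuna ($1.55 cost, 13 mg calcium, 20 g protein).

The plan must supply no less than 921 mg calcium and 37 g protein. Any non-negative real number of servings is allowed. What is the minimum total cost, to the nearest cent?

$1.44

An LP optimum is at a vertex; with two nutrient constraints at most two foods are used. Check each candidate.
milk only: max(921/331, 37/9) = 4.111 servings → $1.44.
canned tuna only: max(921/13, 37/20) = 70.85 servings → $109.81.
milk + canned tuna with both tight: 2.759 servings and 0.6086 servings → $1.91.
The minimum over all feasible corners is $1.44.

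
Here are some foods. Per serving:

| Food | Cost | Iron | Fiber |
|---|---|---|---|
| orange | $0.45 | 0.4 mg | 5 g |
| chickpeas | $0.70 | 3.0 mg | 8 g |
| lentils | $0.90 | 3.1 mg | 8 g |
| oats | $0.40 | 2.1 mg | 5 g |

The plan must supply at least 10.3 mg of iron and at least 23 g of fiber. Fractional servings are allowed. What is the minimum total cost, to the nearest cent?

$1.96

The cheapest plan sits at a corner of the feasible region — with two constraints it uses at most two foods.
orange only: max(10.3/0.4, 23/5) = 25.75 servings → $11.59.
chickpeas only: max(10.3/3.0, 23/8) = 3.433 servings → $2.40.
lentils only: max(10.3/3.1, 23/8) = 3.323 servings → $2.99.
oats only: max(10.3/2.1, 23/5) = 4.905 servings → $1.96.
orange + chickpeas with both targets exact would need a negative amount; discard.
orange + lentils: intersection lies outside the first quadrant.
orange + oats: intersection lies outside the first quadrant.
chickpeas + lentils: intersection lies outside the first quadrant.
chickpeas + oats: intersection lies outside the first quadrant.
lentils + oats: intersection lies outside the first quadrant.
So the least-cost plan costs $1.96.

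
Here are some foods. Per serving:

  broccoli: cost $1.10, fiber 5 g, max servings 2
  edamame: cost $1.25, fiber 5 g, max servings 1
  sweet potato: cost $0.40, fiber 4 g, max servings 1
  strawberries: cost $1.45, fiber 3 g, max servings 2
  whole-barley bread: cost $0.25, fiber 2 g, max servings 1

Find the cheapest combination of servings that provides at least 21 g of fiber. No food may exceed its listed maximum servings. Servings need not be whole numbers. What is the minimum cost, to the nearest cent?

Cost per g of fiber: sweet potato $0.1000, whole-barley bread $0.1250, broccoli $0.2200, edamame $0.2500, strawberries $0.4833.
Take 1 serving of sweet potato: +4.0 g fiber for $0.40 (total $0.40, still need 17.0 g).
Take 1 serving of whole-barley bread: +2.0 g fiber for $0.25 (total $0.65, still need 15.0 g).
Take 2 servings of broccoli: +10.0 g fiber for $2.20 (total $2.85, still need 5.0 g).
Take 1 serving of edamame: +5.0 g fiber for $1.25 (total $4.10, still need 0.0 g).
Filling from the cheapest source first is optimal under one linear minimum: $4.10.

$4.10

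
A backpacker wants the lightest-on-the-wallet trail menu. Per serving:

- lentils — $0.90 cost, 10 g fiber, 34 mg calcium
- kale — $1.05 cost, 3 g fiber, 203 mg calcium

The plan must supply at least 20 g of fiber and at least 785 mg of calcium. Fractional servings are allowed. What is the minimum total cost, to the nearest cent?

$4.70

The cheapest plan sits at a corner of the feasible region — with two constraints it uses at most two foods.
lentils only: max(20/10, 785/34) = 23.09 servings → $20.78.
kale only: max(20/3, 785/203) = 6.667 servings → $7.00.
lentils + kale with both tight: 0.8843 servings and 3.719 servings → $4.70.
Cheapest feasible corner: $4.70.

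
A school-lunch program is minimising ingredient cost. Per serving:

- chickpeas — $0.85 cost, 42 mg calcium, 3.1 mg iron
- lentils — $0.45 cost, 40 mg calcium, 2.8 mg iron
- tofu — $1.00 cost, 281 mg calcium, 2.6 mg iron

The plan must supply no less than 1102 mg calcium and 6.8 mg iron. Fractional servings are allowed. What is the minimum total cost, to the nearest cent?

Two binding constraints pin down two serving amounts, so the optimal mix uses at most two foods. The candidates are each food alone (scaled to the tighter of calcium/iron) and each pair with both constraints tight.
chickpeas only: max(1102/42, 6.8/3.1) = 26.24 servings → $22.30.
lentils only: max(1102/40, 6.8/2.8) = 27.55 servings → $12.40.
tofu only: max(1102/281, 6.8/2.6) = 3.922 servings → $3.92.
chickpeas + lentils: the both-tight solution has a negative serving — not a feasible corner.
chickpeas + tofu with both targets exact would need a negative amount; discard.
lentils + tofu with both targets exact would need a negative amount; discard.
So the least-cost plan costs $3.92.

$3.92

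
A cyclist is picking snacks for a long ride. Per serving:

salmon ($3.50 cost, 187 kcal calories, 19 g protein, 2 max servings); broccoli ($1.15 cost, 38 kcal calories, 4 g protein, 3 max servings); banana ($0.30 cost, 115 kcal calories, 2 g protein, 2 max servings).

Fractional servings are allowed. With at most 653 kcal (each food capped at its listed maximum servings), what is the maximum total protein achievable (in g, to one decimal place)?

52.9 g

Protein per kcal: broccoli 0.1053, salmon 0.1016, banana 0.01739.
Take 3 servings of broccoli: uses 114 kcal, +12.0 g protein (running total 12.0 g).
Take 2 servings of salmon: uses 374 kcal, +38.0 g protein (running total 50.0 g).
Take 1.435 servings of banana: uses 165 kcal, +2.9 g protein (running total 52.9 g).
Filling greedily by protein-per-kcal is optimal for one linear limit, giving 52.9 g.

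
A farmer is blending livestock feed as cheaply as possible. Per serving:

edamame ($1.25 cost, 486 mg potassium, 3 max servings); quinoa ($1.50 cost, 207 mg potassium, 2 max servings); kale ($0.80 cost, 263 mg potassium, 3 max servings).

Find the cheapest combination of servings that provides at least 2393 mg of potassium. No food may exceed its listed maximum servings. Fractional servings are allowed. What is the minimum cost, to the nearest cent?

Cost per mg of potassium: edamame $0.0026, kale $0.0030, quinoa $0.0072.
Take 3 servings of edamame: +1458.0 mg potassium for $3.75 (total $3.75, still need 935.0 mg).
Take 3 servings of kale: +789.0 mg potassium for $2.40 (total $6.15, still need 146.0 mg).
Take 0.7053 servings of quinoa: +146.0 mg potassium for $1.06 (total $7.21, still need 0.0 mg).
Filling from the cheapest source first is optimal under one linear minimum: $7.21.

$7.21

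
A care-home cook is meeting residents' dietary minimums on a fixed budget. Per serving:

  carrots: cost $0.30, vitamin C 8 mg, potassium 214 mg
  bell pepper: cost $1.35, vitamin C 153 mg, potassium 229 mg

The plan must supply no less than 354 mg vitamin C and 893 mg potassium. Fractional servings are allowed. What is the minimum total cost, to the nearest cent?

With two linear requirements the optimum uses one or two foods; enumerate the corners.
carrots only: max(354/8, 893/214) = 44.25 servings → $13.28.
bell pepper only: max(354/153, 893/229) = 3.9 servings → $5.26.
carrots + bell pepper with both tight: 1.798 servings and 2.22 servings → $3.54.
The minimum over all feasible corners is $3.54.

$3.54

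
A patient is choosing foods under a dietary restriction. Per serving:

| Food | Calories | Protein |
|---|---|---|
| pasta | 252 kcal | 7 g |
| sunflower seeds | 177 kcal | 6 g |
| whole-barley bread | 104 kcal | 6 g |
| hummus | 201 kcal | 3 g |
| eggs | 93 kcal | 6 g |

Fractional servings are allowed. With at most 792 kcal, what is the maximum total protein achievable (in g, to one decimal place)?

51.1 g

Protein per kcal: eggs 0.06452, whole-barley bread 0.05769, sunflower seeds 0.0339, pasta 0.02778, hummus 0.01493.
With no serving limits, spend the whole calories allowance on eggs: 792 kcal / 93 kcal × 6 g = 51.1 g.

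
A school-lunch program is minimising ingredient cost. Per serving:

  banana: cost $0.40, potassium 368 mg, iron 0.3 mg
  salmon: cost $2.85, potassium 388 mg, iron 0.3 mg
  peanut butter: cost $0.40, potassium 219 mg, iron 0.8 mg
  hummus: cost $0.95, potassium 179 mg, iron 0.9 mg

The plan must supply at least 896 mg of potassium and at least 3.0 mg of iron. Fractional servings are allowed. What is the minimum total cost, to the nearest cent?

banana only: max(896/368, 3.0/0.3) = 10 servings → $4.00.
salmon only: max(896/388, 3.0/0.3) = 10 servings → $28.50.
peanut butter only: max(896/219, 3.0/0.8) = 4.091 servings → $1.64.
hummus only: max(896/179, 3.0/0.9) = 5.006 servings → $4.76.
banana + salmon with both targets exact would need a negative amount; discard.
banana + peanut butter with both tight: 0.2615 servings and 3.652 servings → $1.57.
banana + hummus with both tight: 0.9708 servings and 3.01 servings → $3.25.
salmon + peanut butter with both tight: 0.2444 servings and 3.658 servings → $2.16.
salmon + hummus with both tight: 0.9117 servings and 3.029 servings → $5.48.
peanut butter + hummus: intersection lies outside the first quadrant.
The minimum over all feasible corners is $1.57.

$1.57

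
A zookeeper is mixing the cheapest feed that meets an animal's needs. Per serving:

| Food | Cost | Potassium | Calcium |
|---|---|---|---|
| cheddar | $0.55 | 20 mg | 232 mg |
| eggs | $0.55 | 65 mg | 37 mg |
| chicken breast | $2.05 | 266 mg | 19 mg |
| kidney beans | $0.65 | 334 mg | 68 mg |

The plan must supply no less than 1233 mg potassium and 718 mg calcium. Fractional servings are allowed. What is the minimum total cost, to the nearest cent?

$3.45

Minimising a linear cost over {potassium ≥ 1233, calcium ≥ 718, servings ≥ 0} — the optimum is at a vertex, using one or two foods.
cheddar only: max(1233/20, 718/232) = 61.65 servings → $33.91.
eggs only: max(1233/65, 718/37) = 19.41 servings → $10.67.
chicken breast only: max(1233/266, 718/19) = 37.79 servings → $77.47.
kidney beans only: max(1233/334, 718/68) = 10.56 servings → $6.86.
cheddar + eggs with both tight: 0.07315 servings and 18.95 servings → $10.46.
cheddar + chicken breast with both tight: 2.732 servings and 4.43 servings → $10.58.
cheddar + kidney beans with both tight: 2.049 servings and 3.569 servings → $3.45.
eggs + chicken breast: the both-tight solution has a negative serving — not a feasible corner.
eggs + kidney beans with both targets exact would need a negative amount; discard.
chicken breast + kidney beans with both targets exact would need a negative amount; discard.
Cheapest feasible corner: $3.45.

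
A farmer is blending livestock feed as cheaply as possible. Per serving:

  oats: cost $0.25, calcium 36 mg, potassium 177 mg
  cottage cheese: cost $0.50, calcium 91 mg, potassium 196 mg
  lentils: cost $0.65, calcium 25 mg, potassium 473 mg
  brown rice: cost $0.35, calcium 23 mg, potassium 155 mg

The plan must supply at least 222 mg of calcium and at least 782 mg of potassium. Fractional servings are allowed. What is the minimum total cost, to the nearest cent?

$1.38

A basic optimal solution has at most two foods positive. Try each food alone and each pair with both targets met exactly.
oats only: max(222/36, 782/177) = 6.167 servings → $1.54.
cottage cheese only: max(222/91, 782/196) = 3.99 servings → $1.99.
lentils only: max(222/25, 782/473) = 8.88 servings → $5.77.
brown rice only: max(222/23, 782/155) = 9.652 servings → $3.38.
oats + cottage cheese with both tight: 3.055 servings and 1.231 servings → $1.38.
oats + lentils: intersection lies outside the first quadrant.
oats + brown rice: intersection lies outside the first quadrant.
cottage cheese + lentils with both tight: 2.24 servings and 0.7249 servings → $1.59.
cottage cheese + brown rice with both tight: 1.711 servings and 2.881 servings → $1.86.
lentils + brown rice: the both-tight solution has a negative serving — not a feasible corner.
So the least-cost plan costs $1.38.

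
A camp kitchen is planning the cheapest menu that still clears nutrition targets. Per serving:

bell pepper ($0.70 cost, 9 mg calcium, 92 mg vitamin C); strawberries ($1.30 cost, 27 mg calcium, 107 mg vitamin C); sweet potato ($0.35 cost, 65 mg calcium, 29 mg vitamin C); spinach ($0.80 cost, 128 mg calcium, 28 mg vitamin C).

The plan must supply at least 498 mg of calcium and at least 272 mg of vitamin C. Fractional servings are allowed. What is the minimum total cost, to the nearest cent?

The cheapest plan sits at a corner of the feasible region — with two constraints it uses at most two foods.
bell pepper only: max(498/9, 272/92) = 55.33 servings → $38.73.
strawberries only: max(498/27, 272/107) = 18.44 servings → $23.98.
sweet potato only: max(498/65, 272/29) = 9.379 servings → $3.28.
spinach only: max(498/128, 272/28) = 9.714 servings → $7.77.
bell pepper + strawberries with both targets exact would need a negative amount; discard.
bell pepper + sweet potato with both tight: 0.5662 servings and 7.583 servings → $3.05.
bell pepper + spinach with both tight: 1.811 servings and 3.763 servings → $4.28.
strawberries + sweet potato with both tight: 0.5246 servings and 7.444 servings → $3.29.
strawberries + spinach with both tight: 1.613 servings and 3.55 servings → $4.94.
sweet potato + spinach with both targets exact would need a negative amount; discard.
So the least-cost plan costs $3.05.

$3.05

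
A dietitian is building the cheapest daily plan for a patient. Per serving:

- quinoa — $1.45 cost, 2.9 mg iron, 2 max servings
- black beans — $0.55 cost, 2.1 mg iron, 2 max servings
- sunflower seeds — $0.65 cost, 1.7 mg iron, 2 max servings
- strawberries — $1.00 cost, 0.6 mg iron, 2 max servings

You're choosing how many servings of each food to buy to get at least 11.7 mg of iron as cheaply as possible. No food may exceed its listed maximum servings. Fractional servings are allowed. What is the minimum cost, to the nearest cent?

Cost per mg of iron: black beans $0.2619, sunflower seeds $0.3824, quinoa $0.5000, strawberries $1.6667.
Take 2 servings of black beans: +4.2 mg iron for $1.10 (total $1.10, still need 7.5 mg).
Take 2 servings of sunflower seeds: +3.4 mg iron for $1.30 (total $2.40, still need 4.1 mg).
Take 1.414 servings of quinoa: +4.1 mg iron for $2.05 (total $4.45, still need 0.0 mg).
Greedy by cheapest-per-mg is optimal for a single linear constraint, so the minimum cost is $4.45.

$4.45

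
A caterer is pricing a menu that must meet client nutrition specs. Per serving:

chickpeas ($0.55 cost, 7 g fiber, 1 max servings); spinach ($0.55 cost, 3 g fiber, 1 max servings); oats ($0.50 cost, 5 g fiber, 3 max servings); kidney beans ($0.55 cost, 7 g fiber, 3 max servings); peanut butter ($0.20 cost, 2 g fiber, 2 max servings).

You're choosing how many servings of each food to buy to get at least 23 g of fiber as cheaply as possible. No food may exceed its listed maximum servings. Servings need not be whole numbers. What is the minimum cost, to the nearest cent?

$1.81

Cost per g of fiber: chickpeas $0.0786, kidney beans $0.0786, oats $0.1000, peanut butter $0.1000, spinach $0.1833.
Take 1 serving of chickpeas: +7.0 g fiber for $0.55 (total $0.55, still need 16.0 g).
Take 2.286 servings of kidney beans: +16.0 g fiber for $1.26 (total $1.81, still need 0.0 g).
Greedy by cheapest-per-g is optimal for a single linear constraint, so the minimum cost is $1.81.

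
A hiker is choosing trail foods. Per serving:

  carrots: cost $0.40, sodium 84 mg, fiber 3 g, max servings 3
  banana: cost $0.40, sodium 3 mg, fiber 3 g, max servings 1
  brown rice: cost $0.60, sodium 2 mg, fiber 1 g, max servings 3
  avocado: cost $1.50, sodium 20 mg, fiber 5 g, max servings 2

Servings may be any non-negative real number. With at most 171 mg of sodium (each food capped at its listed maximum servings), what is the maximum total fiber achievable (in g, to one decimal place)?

20.4 g

Fiber per mg sodium: banana 1, brown rice 0.5, avocado 0.25, carrots 0.03571.
Take 1 serving of banana: uses 3 mg sodium, +3.0 g fiber (running total 3.0 g).
Take 3 servings of brown rice: uses 6 mg sodium, +3.0 g fiber (running total 6.0 g).
Take 2 servings of avocado: uses 40 mg sodium, +10.0 g fiber (running total 16.0 g).
Take 1.452 servings of carrots: uses 122 mg sodium, +4.4 g fiber (running total 20.4 g).
Filling greedily by fiber-per-mg sodium is optimal for one linear limit, giving 20.4 g.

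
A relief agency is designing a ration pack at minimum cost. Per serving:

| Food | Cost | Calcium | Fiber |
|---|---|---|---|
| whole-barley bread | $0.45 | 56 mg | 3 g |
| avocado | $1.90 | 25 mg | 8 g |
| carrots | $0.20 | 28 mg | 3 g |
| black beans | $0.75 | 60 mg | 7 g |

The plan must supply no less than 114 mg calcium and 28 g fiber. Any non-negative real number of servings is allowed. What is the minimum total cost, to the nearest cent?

Check every corner: each single food scaled to meet both minima, and each pair solved so both constraints bind.
whole-barley bread only: max(114/56, 28/3) = 9.333 servings → $4.20.
avocado only: max(114/25, 28/8) = 4.56 servings → $8.66.
carrots only: max(114/28, 28/3) = 9.333 servings → $1.87.
black beans only: max(114/60, 28/7) = 4 servings → $3.00.
whole-barley bread + avocado with both tight: 0.5684 servings and 3.287 servings → $6.50.
whole-barley bread + carrots: the both-tight solution has a negative serving — not a feasible corner.
whole-barley bread + black beans: the both-tight solution has a negative serving — not a feasible corner.
avocado + carrots with both tight: 2.966 servings and 1.423 servings → $5.92.
avocado + black beans with both tight: 2.892 servings and 0.6951 servings → $6.02.
carrots + black beans: intersection lies outside the first quadrant.
The minimum over all feasible corners is $1.87.

$1.87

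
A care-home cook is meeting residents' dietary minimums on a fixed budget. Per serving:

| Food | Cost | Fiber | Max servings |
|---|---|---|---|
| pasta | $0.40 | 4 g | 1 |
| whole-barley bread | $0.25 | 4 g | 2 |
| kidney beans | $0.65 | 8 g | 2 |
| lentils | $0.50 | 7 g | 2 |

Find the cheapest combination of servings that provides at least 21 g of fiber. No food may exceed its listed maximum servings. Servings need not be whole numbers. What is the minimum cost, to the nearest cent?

Cost per g of fiber: whole-barley bread $0.0625, lentils $0.0714, kidney beans $0.0813, pasta $0.1000.
Take 2 servings of whole-barley bread: +8.0 g fiber for $0.50 (total $0.50, still need 13.0 g).
Take 1.857 servings of lentils: +13.0 g fiber for $0.93 (total $1.43, still need 0.0 g).
Filling from the cheapest source first is optimal under one linear minimum: $1.43.

$1.43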